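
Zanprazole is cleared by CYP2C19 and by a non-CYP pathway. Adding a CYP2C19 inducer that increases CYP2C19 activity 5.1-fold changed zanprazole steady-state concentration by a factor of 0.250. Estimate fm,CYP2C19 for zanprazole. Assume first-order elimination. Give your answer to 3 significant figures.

Let x = fm,CYP2C19. Because steady-state concentration ∝ 1/CL, relative clearance rose to 1/0.250 = 4.
Setting x·5.1 + (1 − x) = 4 and solving: x = (4 − 1)/(5.1 − 1) = 0.732.

0.732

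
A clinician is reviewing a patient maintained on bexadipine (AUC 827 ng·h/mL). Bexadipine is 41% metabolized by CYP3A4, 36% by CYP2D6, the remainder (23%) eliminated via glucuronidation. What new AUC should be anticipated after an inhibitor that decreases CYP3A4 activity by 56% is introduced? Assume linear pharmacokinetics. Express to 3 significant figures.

The CYP3A4 pathway (41% of clearance) falls to 0.44× activity: 0.41 × 0.44 = 0.1804.
CYP2D6 (36%) and the residual 23% are unaffected.
New clearance relative to baseline: 0.1804 + 0.36 + 0.23 = 0.7704.
New AUC = baseline ÷ relative clearance = 827 / 0.7704 = 1.07 × 10³ ng·h/mL.

1.07 × 10³ ng·h/mL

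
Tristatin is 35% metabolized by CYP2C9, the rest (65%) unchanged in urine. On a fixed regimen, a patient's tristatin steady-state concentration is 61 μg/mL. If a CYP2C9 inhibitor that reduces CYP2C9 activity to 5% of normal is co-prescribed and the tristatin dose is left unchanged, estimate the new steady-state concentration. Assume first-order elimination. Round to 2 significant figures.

The CYP2C9 pathway (35% of clearance) is reduced to 0.05× activity: 0.35 × 0.05 = 0.0175.
Non-CYP routes (65%) are unchanged.
Relative clearance = 0.0175 + 0.65 = 0.6675.
Steady-state concentration ∝ 1/CL, so new value = 61 / 0.6675 = 91 μg/mL.

91 μg/mL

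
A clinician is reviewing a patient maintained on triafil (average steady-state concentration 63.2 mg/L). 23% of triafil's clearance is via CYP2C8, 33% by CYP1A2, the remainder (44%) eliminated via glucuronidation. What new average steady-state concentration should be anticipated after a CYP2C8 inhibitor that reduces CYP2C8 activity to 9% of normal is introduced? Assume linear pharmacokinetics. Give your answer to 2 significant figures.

80 mg/L

The CYP2C8 pathway (23% of clearance) falls to 0.09× activity: 0.23 × 0.09 = 0.0207.
CYP1A2 (33%) and the residual 44% are unaffected.
New clearance relative to baseline: 0.0207 + 0.33 + 0.44 = 0.7907.
Average steady-state concentration ∝ 1/CL, so new value = 63.2 / 0.7907 = 80 mg/L.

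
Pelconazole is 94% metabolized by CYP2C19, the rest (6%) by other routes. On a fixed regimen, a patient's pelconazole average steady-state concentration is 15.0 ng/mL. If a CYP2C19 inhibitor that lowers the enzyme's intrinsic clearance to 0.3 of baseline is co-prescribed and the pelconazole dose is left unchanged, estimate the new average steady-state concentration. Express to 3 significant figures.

43.9 ng/mL

The CYP2C19 pathway (94% of clearance) drops to 0.3× activity: 0.94 × 0.3 = 0.282.
The remaining 6% of clearance is unaffected.
Relative clearance = 0.282 + 0.06 = 0.342.
New average steady-state concentration = baseline ÷ relative clearance = 15.0 / 0.342 = 43.9 ng/mL.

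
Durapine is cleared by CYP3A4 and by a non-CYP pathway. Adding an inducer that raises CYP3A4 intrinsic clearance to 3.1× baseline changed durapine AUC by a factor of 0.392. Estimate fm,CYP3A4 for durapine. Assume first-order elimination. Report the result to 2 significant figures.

Call the CYP3A4 fraction fm. After the interaction, CL_new/CL_old = fm × 3.1 + (1 − fm).
AUC ratio = 1 / (new CL fraction), so new CL fraction = 1 / 0.392 = 2.551.
fm × 3.1 + 1 − fm = 2.551  ⇒  fm × (3.1 − 1) = 1.551  ⇒  fm = 0.74.

0.74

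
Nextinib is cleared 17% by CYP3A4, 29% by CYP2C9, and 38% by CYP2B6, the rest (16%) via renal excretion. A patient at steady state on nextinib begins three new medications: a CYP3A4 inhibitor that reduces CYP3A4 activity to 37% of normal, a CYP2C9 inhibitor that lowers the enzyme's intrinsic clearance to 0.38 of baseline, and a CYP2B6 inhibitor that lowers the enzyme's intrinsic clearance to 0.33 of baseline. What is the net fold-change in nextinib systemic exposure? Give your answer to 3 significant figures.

The CYP3A4 pathway (17% of clearance) falls to 0.37× activity: 0.17 × 0.37 = 0.0629.
The CYP2C9 pathway (29% of clearance) drops to 0.38× activity: 0.29 × 0.38 = 0.1102.
The CYP2B6 pathway (38% of clearance) is reduced to 0.33× activity: 0.38 × 0.33 = 0.1254.
The remaining 16% of clearance is unaffected.
Relative clearance = 0.0629 + 0.1102 + 0.1254 + 0.16 = 0.4585.
Because systemic exposure varies inversely with clearance, the combined effect is 1 / 0.4585 = 2.18.

2.18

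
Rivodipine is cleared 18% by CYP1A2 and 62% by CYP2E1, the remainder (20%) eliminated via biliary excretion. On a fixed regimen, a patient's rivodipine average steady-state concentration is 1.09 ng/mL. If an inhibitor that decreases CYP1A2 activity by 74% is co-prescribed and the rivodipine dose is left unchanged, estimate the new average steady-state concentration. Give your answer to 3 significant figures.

1.26 ng/mL

The CYP1A2 pathway (18% of clearance) falls to 0.26× activity: 0.18 × 0.26 = 0.0468.
CYP2E1 (62%) and the residual 20% are unaffected.
New clearance relative to baseline: 0.0468 + 0.62 + 0.2 = 0.8668.
New average steady-state concentration = baseline ÷ relative clearance = 1.09 / 0.8668 = 1.26 ng/mL.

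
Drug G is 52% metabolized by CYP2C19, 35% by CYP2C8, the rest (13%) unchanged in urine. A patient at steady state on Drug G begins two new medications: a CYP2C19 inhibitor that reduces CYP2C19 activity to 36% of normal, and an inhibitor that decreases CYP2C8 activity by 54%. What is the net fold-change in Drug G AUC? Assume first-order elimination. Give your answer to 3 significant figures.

2.09

The CYP2C19 pathway (52% of clearance) is reduced to 0.36× activity: 0.52 × 0.36 = 0.1872.
The CYP2C8 pathway (35% of clearance) drops to 0.46× activity: 0.35 × 0.46 = 0.161.
Non-CYP routes (13%) are unchanged.
CL_new/CL_old = 0.1872 + 0.161 + 0.13 = 0.4782.
AUC ∝ 1/CL: fold-change = 1 / 0.4782 = 2.09.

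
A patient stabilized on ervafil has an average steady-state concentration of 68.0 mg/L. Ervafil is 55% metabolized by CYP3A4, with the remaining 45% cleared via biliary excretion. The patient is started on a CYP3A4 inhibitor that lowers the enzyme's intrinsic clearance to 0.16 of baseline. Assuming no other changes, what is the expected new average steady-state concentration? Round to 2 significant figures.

CYP3A4: 0.55 × 0.16 = 0.088
Other: 0.45 (unchanged)
Relative clearance = 0.088 + 0.45 = 0.538.
Average steady-state concentration ∝ 1/CL, so new value = 68.0 / 0.538 = 1.3 × 10² mg/L.

1.3 × 10² mg/L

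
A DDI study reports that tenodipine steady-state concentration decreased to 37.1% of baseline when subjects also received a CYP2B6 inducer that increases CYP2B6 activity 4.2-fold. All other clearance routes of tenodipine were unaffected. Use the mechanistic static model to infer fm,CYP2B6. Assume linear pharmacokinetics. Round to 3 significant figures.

Let fm be the CYP2B6 fraction. New clearance relative to baseline = fm × 4.2 + (1 − fm).
Steady-state concentration ratio = 1 / (new CL fraction), so new CL fraction = 1 / 0.371 = 2.695.
fm × 4.2 + 1 − fm = 2.695  ⇒  fm × (4.2 − 1) = 1.695  ⇒  fm = 0.530.

0.530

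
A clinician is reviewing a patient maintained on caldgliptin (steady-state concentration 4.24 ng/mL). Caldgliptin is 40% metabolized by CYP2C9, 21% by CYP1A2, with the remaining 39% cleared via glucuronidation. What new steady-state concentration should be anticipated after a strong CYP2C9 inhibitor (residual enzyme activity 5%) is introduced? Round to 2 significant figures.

The CYP2C9 pathway (40% of clearance) drops to 0.05× activity: 0.4 × 0.05 = 0.02.
CYP1A2 (21%) and the residual 39% are unaffected.
CL_new/CL_old = 0.02 + 0.21 + 0.39 = 0.62.
New steady-state concentration = baseline ÷ relative clearance = 4.24 / 0.62 = 6.8 ng/mL.

6.8 ng/mL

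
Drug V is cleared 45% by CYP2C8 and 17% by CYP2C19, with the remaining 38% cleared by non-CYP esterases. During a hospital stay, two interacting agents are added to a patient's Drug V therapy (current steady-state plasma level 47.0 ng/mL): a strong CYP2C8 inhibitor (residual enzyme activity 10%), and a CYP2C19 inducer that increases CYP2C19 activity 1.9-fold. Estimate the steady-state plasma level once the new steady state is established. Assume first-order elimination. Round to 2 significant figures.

CYP2C8: 0.45 × 0.1 = 0.045
CYP2C19: 0.17 × 1.9 = 0.323
Other: 0.38 (unchanged)
Relative clearance = 0.045 + 0.323 + 0.38 = 0.748.
Steady-state plasma level ∝ 1/CL: new value = 47.0 / 0.748 = 63 ng/mL.

63 ng/mL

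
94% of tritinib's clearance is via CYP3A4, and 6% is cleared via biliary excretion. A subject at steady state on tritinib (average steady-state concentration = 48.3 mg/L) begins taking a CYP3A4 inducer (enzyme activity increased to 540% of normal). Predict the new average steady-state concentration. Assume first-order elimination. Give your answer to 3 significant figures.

The CYP3A4 pathway (94% of clearance) increases to 5.4× activity: 0.94 × 5.4 = 5.076.
Non-CYP routes (6%) are unchanged.
Relative clearance = 5.076 + 0.06 = 5.136.
With dosing unchanged, average steady-state concentration scales as 1/CL: 48.3 / 5.136 = 9.40 mg/L.

9.40 mg/L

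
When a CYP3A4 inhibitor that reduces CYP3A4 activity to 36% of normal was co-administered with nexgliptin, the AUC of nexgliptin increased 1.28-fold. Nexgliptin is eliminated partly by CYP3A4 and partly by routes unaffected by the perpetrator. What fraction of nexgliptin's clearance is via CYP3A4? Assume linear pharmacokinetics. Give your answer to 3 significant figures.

Write x for the fraction cleared via CYP3A4. The observed AUC change means clearance fell to 1/1.28 = 0.7812 of baseline.
Setting x·0.36 + (1 − x) = 0.7812 and solving: x = (0.7812 − 1)/(0.36 − 1) = 0.342.

0.342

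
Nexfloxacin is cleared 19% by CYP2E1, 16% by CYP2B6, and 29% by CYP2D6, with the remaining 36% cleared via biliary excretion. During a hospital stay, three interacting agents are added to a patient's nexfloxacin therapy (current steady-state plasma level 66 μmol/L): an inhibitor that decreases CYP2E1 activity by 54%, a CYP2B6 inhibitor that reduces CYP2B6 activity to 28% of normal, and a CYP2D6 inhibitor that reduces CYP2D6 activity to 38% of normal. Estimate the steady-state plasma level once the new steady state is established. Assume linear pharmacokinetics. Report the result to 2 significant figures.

1.1 × 10² μmol/L

CYP2E1: 0.19 × 0.46 = 0.0874
CYP2B6: 0.16 × 0.28 = 0.0448
CYP2D6: 0.29 × 0.38 = 0.1102
Other: 0.36 (unchanged)
Relative clearance = 0.0874 + 0.0448 + 0.1102 + 0.36 = 0.6024.
New steady-state plasma level = 66 / 0.6024 = 1.1 × 10² μmol/L (concentration scales inversely with clearance).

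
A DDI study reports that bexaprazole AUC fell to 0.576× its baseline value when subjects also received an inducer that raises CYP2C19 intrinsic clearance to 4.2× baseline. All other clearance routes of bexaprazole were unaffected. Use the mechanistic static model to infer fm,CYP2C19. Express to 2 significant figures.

Call the CYP2C19 fraction fm. After the interaction, CL_new/CL_old = fm × 4.2 + (1 − fm).
AUC ratio = 1 / (new CL fraction), so new CL fraction = 1 / 0.576 = 1.736.
fm × 4.2 + 1 − fm = 1.736  ⇒  fm × (4.2 − 1) = 0.7361  ⇒  fm = 0.23.

0.23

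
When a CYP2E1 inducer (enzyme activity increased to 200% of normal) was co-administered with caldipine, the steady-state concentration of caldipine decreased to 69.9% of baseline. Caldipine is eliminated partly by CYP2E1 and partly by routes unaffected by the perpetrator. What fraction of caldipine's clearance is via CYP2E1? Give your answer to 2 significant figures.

Let fm be the CYP2E1 fraction. New clearance relative to baseline = fm × 2 + (1 − fm).
Steady-state concentration ratio = 1 / (new CL fraction), so new CL fraction = 1 / 0.699 = 1.431.
fm × 2 + 1 − fm = 1.431  ⇒  fm × (2 − 1) = 0.4306  ⇒  fm = 0.43.

0.43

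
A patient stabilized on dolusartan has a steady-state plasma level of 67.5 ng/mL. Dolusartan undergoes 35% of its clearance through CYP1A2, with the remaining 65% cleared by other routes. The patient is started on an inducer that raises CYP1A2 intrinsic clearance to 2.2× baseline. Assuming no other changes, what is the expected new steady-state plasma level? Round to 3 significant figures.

The CYP1A2 pathway (35% of clearance) rises to 2.2× activity: 0.35 × 2.2 = 0.77.
The remaining 65% of clearance is unaffected.
Relative clearance = 0.77 + 0.65 = 1.42.
With dosing unchanged, steady-state plasma level scales as 1/CL: 67.5 / 1.42 = 47.5 ng/mL.

47.5 ng/mL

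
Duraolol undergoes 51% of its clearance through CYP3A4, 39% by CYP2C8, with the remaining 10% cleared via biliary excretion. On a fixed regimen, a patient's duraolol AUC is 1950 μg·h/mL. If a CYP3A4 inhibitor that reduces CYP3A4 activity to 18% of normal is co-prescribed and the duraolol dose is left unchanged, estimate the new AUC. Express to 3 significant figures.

CYP3A4: 0.51 × 0.18 = 0.0918
CYP2C8: 0.39 (unchanged)
Other: 0.1 (unchanged)
New clearance relative to baseline: 0.0918 + 0.39 + 0.1 = 0.5818.
AUC ∝ 1/CL, so new value = 1950 / 0.5818 = 3.35 × 10³ μg·h/mL.

3.35 × 10³ μg·h/mL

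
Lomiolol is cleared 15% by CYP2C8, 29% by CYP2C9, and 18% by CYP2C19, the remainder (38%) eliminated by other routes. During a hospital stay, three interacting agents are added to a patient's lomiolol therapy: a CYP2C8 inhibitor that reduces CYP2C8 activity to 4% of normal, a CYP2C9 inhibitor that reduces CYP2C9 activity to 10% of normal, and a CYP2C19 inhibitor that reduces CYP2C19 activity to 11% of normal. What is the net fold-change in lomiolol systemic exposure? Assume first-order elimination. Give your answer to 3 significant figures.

2.30

CYP2C8: 0.15 × 0.04 = 0.006
CYP2C9: 0.29 × 0.1 = 0.029
CYP2C19: 0.18 × 0.11 = 0.0198
Other: 0.38 (unchanged)
Relative clearance = 0.006 + 0.029 + 0.0198 + 0.38 = 0.4348.
Because systemic exposure varies inversely with clearance, the combined effect is 1 / 0.4348 = 2.30.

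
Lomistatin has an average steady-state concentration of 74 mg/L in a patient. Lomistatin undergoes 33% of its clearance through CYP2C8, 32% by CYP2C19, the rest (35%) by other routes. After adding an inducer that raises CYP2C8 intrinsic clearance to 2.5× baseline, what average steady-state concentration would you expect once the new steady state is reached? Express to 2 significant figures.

CYP2C8: 0.33 × 2.5 = 0.825
CYP2C19: 0.32 (unchanged)
Other: 0.35 (unchanged)
CL_new/CL_old = 0.825 + 0.32 + 0.35 = 1.495.
With dosing unchanged, average steady-state concentration scales as 1/CL: 74 / 1.495 = 49 mg/L.

49 mg/L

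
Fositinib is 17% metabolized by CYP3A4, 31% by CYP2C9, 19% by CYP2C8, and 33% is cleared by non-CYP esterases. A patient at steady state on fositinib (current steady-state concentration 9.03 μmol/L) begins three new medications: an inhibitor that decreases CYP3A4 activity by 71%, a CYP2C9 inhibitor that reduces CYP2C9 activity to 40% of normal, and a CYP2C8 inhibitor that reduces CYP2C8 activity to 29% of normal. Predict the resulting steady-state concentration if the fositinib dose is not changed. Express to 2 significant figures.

The CYP3A4 pathway (17% of clearance) is reduced to 0.29× activity: 0.17 × 0.29 = 0.0493.
The CYP2C9 pathway (31% of clearance) falls to 0.4× activity: 0.31 × 0.4 = 0.124.
The CYP2C8 pathway (19% of clearance) falls to 0.29× activity: 0.19 × 0.29 = 0.0551.
The remaining 33% of clearance is unaffected.
New clearance relative to baseline: 0.0493 + 0.124 + 0.0551 + 0.33 = 0.5584.
New steady-state concentration = 9.03 / 0.5584 = 16 μmol/L (concentration scales inversely with clearance).

16 μmol/L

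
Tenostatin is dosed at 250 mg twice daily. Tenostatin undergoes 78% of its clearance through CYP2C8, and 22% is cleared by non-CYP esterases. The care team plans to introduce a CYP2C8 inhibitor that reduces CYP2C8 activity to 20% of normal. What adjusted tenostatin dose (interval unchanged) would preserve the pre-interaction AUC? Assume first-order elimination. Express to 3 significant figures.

The CYP2C8 pathway (78% of clearance) drops to 0.2× activity: 0.78 × 0.2 = 0.156.
The remaining 22% of clearance is unaffected.
New clearance relative to baseline: 0.156 + 0.22 = 0.376.
To maintain the same steady-state level, dose must scale with clearance: new dose = 250 × 0.376 = 94.0 mg.

94.0 mg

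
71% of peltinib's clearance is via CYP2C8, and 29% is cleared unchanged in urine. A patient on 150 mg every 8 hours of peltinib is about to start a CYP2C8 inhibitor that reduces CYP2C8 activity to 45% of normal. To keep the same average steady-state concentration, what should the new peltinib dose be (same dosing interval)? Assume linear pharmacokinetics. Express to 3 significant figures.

CYP2C8: 0.71 × 0.45 = 0.3195
Other: 0.29 (unchanged)
CL_new/CL_old = 0.3195 + 0.29 = 0.6095.
To maintain the same steady-state level, dose must scale with clearance: new dose = 150 × 0.6095 = 91.4 mg.

91.4 mg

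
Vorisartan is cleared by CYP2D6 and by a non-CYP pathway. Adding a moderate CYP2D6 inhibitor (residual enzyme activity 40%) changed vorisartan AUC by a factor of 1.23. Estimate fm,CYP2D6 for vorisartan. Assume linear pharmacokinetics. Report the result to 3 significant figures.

Write x for the fraction cleared via CYP2D6. The observed AUC change means clearance fell to 1/1.23 = 0.813 of baseline.
Setting x·0.4 + (1 − x) = 0.813 and solving: x = (0.813 − 1)/(0.4 − 1) = 0.312.

0.312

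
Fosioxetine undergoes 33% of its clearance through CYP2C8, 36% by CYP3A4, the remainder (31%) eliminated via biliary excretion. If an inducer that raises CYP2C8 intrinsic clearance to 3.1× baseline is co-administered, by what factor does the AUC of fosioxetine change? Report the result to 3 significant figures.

The CYP2C8 pathway (33% of clearance) increases to 3.1× activity: 0.33 × 3.1 = 1.023.
CYP3A4 (36%) and the residual 31% are unaffected.
New clearance relative to baseline: 1.023 + 0.36 + 0.31 = 1.693.
AUC ratio = CL_old/CL_new = 1 / 1.693 = 0.591.

0.591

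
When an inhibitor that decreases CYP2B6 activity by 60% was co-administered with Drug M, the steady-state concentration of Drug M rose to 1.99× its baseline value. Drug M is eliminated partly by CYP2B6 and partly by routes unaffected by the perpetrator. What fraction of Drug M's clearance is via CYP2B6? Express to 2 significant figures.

Write x for the fraction cleared via CYP2B6. The observed steady-state concentration change means clearance fell to 1/1.99 = 0.5025 of baseline.
Setting x·0.4 + (1 − x) = 0.5025 and solving: x = (0.5025 − 1)/(0.4 − 1) = 0.83.

0.83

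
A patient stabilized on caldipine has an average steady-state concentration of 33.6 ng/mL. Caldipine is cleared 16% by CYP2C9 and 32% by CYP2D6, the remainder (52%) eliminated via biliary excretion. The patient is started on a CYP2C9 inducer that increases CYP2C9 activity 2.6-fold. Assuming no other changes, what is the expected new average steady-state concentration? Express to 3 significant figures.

CYP2C9: 0.16 × 2.6 = 0.416
CYP2D6: 0.32 (unchanged)
Other: 0.52 (unchanged)
New clearance relative to baseline: 0.416 + 0.32 + 0.52 = 1.256.
With dosing unchanged, average steady-state concentration scales as 1/CL: 33.6 / 1.256 = 26.8 ng/mL.

26.8 ng/mL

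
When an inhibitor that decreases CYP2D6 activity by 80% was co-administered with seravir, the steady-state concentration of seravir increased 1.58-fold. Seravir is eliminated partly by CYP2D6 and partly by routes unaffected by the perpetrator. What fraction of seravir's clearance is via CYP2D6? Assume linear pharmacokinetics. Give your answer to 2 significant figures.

0.46

Let fm be the CYP2D6 fraction. New clearance relative to baseline = fm × 0.2 + (1 − fm).
Steady-state concentration ratio = 1 / (new CL fraction), so new CL fraction = 1 / 1.58 = 0.6329.
fm × 0.2 + 1 − fm = 0.6329  ⇒  fm × (0.2 − 1) = −0.3671  ⇒  fm = 0.46.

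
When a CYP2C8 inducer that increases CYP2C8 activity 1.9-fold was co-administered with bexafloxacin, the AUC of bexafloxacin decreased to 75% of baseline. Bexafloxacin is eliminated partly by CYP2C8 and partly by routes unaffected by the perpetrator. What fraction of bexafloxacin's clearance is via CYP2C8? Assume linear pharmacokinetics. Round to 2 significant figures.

0.37

CL'/CL = 1 / 0.750 = 1.333
1.9·fm + (1 − fm) = 1.333
fm = (1.333 − 1) / (1.9 − 1) = 0.37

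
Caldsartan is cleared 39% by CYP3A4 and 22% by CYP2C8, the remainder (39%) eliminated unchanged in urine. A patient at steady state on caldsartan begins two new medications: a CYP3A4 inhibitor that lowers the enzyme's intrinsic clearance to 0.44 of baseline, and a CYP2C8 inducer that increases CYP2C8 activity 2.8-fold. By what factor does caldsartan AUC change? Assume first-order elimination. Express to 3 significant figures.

The CYP3A4 pathway (39% of clearance) is reduced to 0.44× activity: 0.39 × 0.44 = 0.1716.
The CYP2C8 pathway (22% of clearance) increases to 2.8× activity: 0.22 × 2.8 = 0.616.
Non-CYP routes (39%) are unchanged.
Relative clearance = 0.1716 + 0.616 + 0.39 = 1.1776.
Because AUC varies inversely with clearance, the combined effect is 1 / 1.1776 = 0.849.

0.849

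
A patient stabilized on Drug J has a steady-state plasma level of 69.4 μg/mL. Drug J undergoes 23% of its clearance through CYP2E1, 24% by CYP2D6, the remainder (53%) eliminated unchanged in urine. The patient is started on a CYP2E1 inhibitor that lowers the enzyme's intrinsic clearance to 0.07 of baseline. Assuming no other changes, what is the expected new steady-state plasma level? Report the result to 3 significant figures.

CYP2E1: 0.23 × 0.07 = 0.0161
CYP2D6: 0.24 (unchanged)
Other: 0.53 (unchanged)
Relative clearance = 0.0161 + 0.24 + 0.53 = 0.7861.
New steady-state plasma level = baseline ÷ relative clearance = 69.4 / 0.7861 = 88.3 μg/mL.

88.3 μg/mL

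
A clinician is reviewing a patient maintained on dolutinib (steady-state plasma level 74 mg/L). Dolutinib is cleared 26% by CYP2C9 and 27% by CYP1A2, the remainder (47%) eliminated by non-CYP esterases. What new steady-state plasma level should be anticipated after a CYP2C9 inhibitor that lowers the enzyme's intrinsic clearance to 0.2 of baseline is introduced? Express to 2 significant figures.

CYP2C9: 0.26 × 0.2 = 0.052
CYP1A2: 0.27 (unchanged)
Other: 0.47 (unchanged)
New clearance relative to baseline: 0.052 + 0.27 + 0.47 = 0.792.
Steady-state plasma level ∝ 1/CL, so new value = 74 / 0.792 = 93 mg/L.

93 mg/L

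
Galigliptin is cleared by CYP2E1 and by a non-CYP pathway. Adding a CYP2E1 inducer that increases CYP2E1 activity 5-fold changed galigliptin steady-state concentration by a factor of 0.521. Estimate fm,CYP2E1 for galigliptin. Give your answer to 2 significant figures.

0.23

CL'/CL = 1 / 0.521 = 1.919
5·fm + (1 − fm) = 1.919
fm = (1.919 − 1) / (5 − 1) = 0.23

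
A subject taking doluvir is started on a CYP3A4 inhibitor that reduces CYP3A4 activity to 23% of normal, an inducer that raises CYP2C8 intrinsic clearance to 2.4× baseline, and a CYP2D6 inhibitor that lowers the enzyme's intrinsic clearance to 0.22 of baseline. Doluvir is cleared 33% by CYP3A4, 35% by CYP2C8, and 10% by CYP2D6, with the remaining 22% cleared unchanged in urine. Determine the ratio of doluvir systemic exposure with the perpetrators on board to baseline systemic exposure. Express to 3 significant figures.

CYP3A4: 0.33 × 0.23 = 0.0759
CYP2C8: 0.35 × 2.4 = 0.84
CYP2D6: 0.1 × 0.22 = 0.022
Other: 0.22 (unchanged)
Relative clearance = 0.0759 + 0.84 + 0.022 + 0.22 = 1.1579.
Net systemic exposure ratio = 1 / 1.1579 = 0.864.

0.864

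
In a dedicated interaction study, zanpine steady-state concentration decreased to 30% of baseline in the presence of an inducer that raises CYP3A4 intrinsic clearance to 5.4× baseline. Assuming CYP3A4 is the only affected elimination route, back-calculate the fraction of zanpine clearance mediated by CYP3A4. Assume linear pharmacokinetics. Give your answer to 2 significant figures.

Let x = fm,CYP3A4. Because steady-state concentration ∝ 1/CL, relative clearance rose to 1/0.300 = 3.333.
Setting x·5.4 + (1 − x) = 3.333 and solving: x = (3.333 − 1)/(5.4 − 1) = 0.53.

0.53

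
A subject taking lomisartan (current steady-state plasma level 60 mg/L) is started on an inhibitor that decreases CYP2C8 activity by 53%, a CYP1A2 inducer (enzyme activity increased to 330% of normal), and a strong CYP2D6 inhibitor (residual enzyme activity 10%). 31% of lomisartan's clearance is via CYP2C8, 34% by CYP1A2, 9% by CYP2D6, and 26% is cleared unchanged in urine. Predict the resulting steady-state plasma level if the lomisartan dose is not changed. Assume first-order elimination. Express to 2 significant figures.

39 mg/L

CYP2C8: 0.31 × 0.47 = 0.1457
CYP1A2: 0.34 × 3.3 = 1.122
CYP2D6: 0.09 × 0.1 = 0.009
Other: 0.26 (unchanged)
CL_new/CL_old = 0.1457 + 1.122 + 0.009 + 0.26 = 1.5367.
Steady-state plasma level ∝ 1/CL: new value = 60 / 1.5367 = 39 mg/L.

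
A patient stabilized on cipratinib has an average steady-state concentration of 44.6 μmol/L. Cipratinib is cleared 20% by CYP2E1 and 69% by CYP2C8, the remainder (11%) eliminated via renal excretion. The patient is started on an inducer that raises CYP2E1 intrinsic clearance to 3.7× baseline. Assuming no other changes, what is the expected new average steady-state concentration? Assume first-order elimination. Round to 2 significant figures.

29 μmol/L

CYP2E1: 0.2 × 3.7 = 0.74
CYP2C8: 0.69 (unchanged)
Other: 0.11 (unchanged)
CL_new/CL_old = 0.74 + 0.69 + 0.11 = 1.54.
New average steady-state concentration = baseline ÷ relative clearance = 44.6 / 1.54 = 29 μmol/L.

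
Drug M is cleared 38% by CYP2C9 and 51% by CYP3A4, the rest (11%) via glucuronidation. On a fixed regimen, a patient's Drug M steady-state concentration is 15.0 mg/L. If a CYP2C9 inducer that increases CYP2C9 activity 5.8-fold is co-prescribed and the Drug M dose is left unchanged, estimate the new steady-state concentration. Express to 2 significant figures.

The CYP2C9 pathway (38% of clearance) increases to 5.8× activity: 0.38 × 5.8 = 2.204.
CYP3A4 (51%) and the residual 11% are unaffected.
CL_new/CL_old = 2.204 + 0.51 + 0.11 = 2.824.
Steady-state concentration ∝ 1/CL, so new value = 15.0 / 2.824 = 5.3 mg/L.

5.3 mg/L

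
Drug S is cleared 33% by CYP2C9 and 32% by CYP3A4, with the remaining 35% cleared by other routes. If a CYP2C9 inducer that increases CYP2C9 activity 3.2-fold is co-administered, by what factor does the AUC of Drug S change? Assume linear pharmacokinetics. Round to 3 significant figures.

The CYP2C9 pathway (33% of clearance) rises to 3.2× activity: 0.33 × 3.2 = 1.056.
CYP3A4 (32%) and the residual 35% are unaffected.
New clearance relative to baseline: 1.056 + 0.32 + 0.35 = 1.726.
Since AUC ∝ 1/CL, the ratio is 1 / 1.726 = 0.579.

0.579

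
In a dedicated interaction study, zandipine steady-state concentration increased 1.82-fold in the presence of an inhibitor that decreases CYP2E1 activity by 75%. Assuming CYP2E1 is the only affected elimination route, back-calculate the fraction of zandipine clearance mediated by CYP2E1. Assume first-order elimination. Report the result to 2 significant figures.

Call the CYP2E1 fraction fm. After the interaction, CL_new/CL_old = fm × 0.25 + (1 − fm).
Steady-state concentration ratio = 1 / (new CL fraction), so new CL fraction = 1 / 1.82 = 0.5495.
fm × 0.25 + 1 − fm = 0.5495  ⇒  fm × (0.25 − 1) = −0.4505  ⇒  fm = 0.60.

0.60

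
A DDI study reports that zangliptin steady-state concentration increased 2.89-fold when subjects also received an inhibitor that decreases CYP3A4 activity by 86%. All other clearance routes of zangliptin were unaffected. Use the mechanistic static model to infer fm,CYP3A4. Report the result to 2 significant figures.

0.76

CL'/CL = 1 / 2.89 = 0.346
0.14·fm + (1 − fm) = 0.346
fm = (0.346 − 1) / (0.14 − 1) = 0.76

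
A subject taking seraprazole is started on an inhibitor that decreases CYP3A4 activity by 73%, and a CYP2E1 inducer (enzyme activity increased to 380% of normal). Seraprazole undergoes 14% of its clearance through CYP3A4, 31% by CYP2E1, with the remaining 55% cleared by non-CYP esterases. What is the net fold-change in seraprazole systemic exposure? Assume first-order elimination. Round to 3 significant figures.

0.566

CYP3A4: 0.14 × 0.27 = 0.0378
CYP2E1: 0.31 × 3.8 = 1.178
Other: 0.55 (unchanged)
Relative clearance = 0.0378 + 1.178 + 0.55 = 1.7658.
Net systemic exposure ratio = 1 / 1.7658 = 0.566.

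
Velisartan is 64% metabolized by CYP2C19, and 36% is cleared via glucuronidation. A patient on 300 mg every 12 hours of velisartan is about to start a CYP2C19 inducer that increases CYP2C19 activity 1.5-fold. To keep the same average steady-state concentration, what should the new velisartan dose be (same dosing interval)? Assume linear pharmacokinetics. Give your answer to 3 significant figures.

396 mg

CYP2C19: 0.64 × 1.5 = 0.96
Other: 0.36 (unchanged)
Relative clearance = 0.96 + 0.36 = 1.32.
To maintain the same steady-state level, dose must scale with clearance: new dose = 300 × 1.32 = 396 mg.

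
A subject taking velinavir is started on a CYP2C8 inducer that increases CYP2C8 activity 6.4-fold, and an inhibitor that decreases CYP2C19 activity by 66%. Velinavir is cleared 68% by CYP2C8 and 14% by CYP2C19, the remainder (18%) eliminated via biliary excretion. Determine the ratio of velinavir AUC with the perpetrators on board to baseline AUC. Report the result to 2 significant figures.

0.22

CYP2C8: 0.68 × 6.4 = 4.352
CYP2C19: 0.14 × 0.34 = 0.0476
Other: 0.18 (unchanged)
Relative clearance = 4.352 + 0.0476 + 0.18 = 4.5796.
Net AUC ratio = 1 / 4.5796 = 0.22.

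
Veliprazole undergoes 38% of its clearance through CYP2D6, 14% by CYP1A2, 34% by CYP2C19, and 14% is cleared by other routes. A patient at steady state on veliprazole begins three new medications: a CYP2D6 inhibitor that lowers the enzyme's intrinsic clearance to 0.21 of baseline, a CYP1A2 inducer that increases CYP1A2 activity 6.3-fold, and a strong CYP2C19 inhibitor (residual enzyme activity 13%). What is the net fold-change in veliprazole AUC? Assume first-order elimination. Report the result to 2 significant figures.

0.87

CYP2D6: 0.38 × 0.21 = 0.0798
CYP1A2: 0.14 × 6.3 = 0.882
CYP2C19: 0.34 × 0.13 = 0.0442
Other: 0.14 (unchanged)
CL_new/CL_old = 0.0798 + 0.882 + 0.0442 + 0.14 = 1.146.
Because AUC varies inversely with clearance, the combined effect is 1 / 1.146 = 0.87.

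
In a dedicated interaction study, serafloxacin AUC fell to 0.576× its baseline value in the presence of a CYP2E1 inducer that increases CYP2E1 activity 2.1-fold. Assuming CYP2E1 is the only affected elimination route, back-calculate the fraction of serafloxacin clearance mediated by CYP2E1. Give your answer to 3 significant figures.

0.669

CL'/CL = 1 / 0.576 = 1.736
2.1·fm + (1 − fm) = 1.736
fm = (1.736 − 1) / (2.1 − 1) = 0.669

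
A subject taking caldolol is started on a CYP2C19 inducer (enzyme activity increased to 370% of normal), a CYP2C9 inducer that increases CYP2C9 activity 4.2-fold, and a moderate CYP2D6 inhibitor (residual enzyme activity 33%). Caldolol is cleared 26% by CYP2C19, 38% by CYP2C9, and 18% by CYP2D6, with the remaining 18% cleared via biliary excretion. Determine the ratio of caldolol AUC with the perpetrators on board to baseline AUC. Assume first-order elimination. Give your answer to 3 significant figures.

CYP2C19: 0.26 × 3.7 = 0.962
CYP2C9: 0.38 × 4.2 = 1.596
CYP2D6: 0.18 × 0.33 = 0.0594
Other: 0.18 (unchanged)
Relative clearance = 0.962 + 1.596 + 0.0594 + 0.18 = 2.7974.
Net AUC ratio = 1 / 2.7974 = 0.357.

0.357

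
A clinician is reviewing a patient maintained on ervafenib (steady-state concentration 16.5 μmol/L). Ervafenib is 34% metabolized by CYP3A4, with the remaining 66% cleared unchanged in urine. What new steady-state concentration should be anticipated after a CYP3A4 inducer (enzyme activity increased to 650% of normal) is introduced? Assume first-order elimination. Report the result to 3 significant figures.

5.75 μmol/L

The CYP3A4 pathway (34% of clearance) rises to 6.5× activity: 0.34 × 6.5 = 2.21.
The remaining 66% of clearance is unaffected.
Relative clearance = 2.21 + 0.66 = 2.87.
New steady-state concentration = baseline ÷ relative clearance = 16.5 / 2.87 = 5.75 μmol/L.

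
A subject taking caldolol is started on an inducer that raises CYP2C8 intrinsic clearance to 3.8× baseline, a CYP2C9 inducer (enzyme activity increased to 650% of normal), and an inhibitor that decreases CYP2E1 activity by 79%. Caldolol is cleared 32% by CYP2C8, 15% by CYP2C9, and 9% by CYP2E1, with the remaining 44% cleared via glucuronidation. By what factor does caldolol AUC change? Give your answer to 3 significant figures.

0.377

CYP2C8: 0.32 × 3.8 = 1.216
CYP2C9: 0.15 × 6.5 = 0.975
CYP2E1: 0.09 × 0.21 = 0.0189
Other: 0.44 (unchanged)
New clearance relative to baseline: 1.216 + 0.975 + 0.0189 + 0.44 = 2.6499.
AUC ∝ 1/CL: fold-change = 1 / 2.6499 = 0.377.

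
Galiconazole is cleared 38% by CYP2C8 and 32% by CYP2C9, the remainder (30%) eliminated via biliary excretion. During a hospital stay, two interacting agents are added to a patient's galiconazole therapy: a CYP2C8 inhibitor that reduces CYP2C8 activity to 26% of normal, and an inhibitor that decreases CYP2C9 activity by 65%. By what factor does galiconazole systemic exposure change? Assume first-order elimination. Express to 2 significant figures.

2.0

The CYP2C8 pathway (38% of clearance) is reduced to 0.26× activity: 0.38 × 0.26 = 0.0988.
The CYP2C9 pathway (32% of clearance) drops to 0.35× activity: 0.32 × 0.35 = 0.112.
Non-CYP routes (30%) are unchanged.
New clearance relative to baseline: 0.0988 + 0.112 + 0.3 = 0.5108.
Because systemic exposure varies inversely with clearance, the combined effect is 1 / 0.5108 = 2.0.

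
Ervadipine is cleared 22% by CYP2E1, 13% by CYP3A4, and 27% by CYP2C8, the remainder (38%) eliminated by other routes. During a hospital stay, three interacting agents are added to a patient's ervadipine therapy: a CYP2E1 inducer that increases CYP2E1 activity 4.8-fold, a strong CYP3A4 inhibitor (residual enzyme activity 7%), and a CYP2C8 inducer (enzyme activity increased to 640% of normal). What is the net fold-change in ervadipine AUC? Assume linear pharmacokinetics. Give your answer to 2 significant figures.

0.32

The CYP2E1 pathway (22% of clearance) is boosted to 4.8× activity: 0.22 × 4.8 = 1.056.
The CYP3A4 pathway (13% of clearance) drops to 0.07× activity: 0.13 × 0.07 = 0.0091.
The CYP2C8 pathway (27% of clearance) increases to 6.4× activity: 0.27 × 6.4 = 1.728.
Non-CYP routes (38%) are unchanged.
CL_new/CL_old = 1.056 + 0.0091 + 1.728 + 0.38 = 3.1731.
Because AUC varies inversely with clearance, the combined effect is 1 / 3.1731 = 0.32.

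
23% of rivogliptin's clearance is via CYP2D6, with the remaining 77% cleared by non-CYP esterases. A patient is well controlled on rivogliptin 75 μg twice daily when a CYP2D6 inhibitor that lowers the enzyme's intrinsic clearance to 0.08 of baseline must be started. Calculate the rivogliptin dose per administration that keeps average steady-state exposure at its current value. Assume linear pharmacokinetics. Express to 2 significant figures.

59 μg

CYP2D6: 0.23 × 0.08 = 0.0184
Other: 0.77 (unchanged)
New clearance relative to baseline: 0.0184 + 0.77 = 0.7884.
Exposure is unchanged when dose changes in proportion to clearance. New dose = 75 μg × 0.7884 = 59 μg.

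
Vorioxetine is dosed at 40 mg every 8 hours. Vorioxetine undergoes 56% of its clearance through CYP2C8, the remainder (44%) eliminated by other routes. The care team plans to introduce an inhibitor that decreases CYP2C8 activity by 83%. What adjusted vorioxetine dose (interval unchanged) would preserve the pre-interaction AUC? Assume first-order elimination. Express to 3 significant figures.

21.4 mg

The CYP2C8 pathway (56% of clearance) falls to 0.17× activity: 0.56 × 0.17 = 0.0952.
The remaining 44% of clearance is unaffected.
New clearance relative to baseline: 0.0952 + 0.44 = 0.5352.
Css,avg = (dose rate)/CL, so holding Css fixed requires dose ∝ CL: 40 × 0.5352 = 21.4 mg.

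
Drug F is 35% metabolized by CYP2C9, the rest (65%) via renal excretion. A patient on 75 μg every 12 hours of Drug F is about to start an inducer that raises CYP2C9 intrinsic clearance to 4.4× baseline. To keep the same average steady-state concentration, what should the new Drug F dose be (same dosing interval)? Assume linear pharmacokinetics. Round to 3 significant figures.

CYP2C9: 0.35 × 4.4 = 1.54
Other: 0.65 (unchanged)
New clearance relative to baseline: 1.54 + 0.65 = 2.19.
Css,avg = (dose rate)/CL, so holding Css fixed requires dose ∝ CL: 75 × 2.19 = 164 μg.

164 μg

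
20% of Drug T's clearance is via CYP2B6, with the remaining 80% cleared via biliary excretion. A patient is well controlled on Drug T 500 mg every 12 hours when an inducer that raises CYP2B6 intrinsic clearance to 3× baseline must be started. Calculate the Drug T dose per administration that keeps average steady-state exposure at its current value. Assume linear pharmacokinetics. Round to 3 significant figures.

The CYP2B6 pathway (20% of clearance) rises to 3× activity: 0.2 × 3 = 0.6.
Non-CYP routes (80%) are unchanged.
New clearance relative to baseline: 0.6 + 0.8 = 1.4.
Exposure is unchanged when dose changes in proportion to clearance. New dose = 500 mg × 1.4 = 700 mg.

700 mg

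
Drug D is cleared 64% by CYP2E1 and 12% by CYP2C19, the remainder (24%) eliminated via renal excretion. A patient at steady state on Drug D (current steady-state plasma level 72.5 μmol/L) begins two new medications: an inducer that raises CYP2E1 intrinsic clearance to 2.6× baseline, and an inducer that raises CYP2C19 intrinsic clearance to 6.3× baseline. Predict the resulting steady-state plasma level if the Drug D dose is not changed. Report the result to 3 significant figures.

CYP2E1: 0.64 × 2.6 = 1.664
CYP2C19: 0.12 × 6.3 = 0.756
Other: 0.24 (unchanged)
CL_new/CL_old = 1.664 + 0.756 + 0.24 = 2.66.
Steady-state plasma level ∝ 1/CL: new value = 72.5 / 2.66 = 27.3 μmol/L.

27.3 μmol/L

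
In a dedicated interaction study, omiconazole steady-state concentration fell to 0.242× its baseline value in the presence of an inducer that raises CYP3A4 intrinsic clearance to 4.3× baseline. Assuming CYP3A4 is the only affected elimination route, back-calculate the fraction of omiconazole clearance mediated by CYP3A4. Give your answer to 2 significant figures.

CL'/CL = 1 / 0.242 = 4.132
4.3·fm + (1 − fm) = 4.132
fm = (4.132 − 1) / (4.3 − 1) = 0.95

0.95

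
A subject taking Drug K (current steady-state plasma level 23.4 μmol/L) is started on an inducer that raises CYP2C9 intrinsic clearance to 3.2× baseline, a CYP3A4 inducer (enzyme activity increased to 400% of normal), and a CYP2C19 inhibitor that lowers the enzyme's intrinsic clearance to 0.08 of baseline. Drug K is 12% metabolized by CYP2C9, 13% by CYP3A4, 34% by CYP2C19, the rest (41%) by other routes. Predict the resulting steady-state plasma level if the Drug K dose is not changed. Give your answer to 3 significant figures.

The CYP2C9 pathway (12% of clearance) increases to 3.2× activity: 0.12 × 3.2 = 0.384.
The CYP3A4 pathway (13% of clearance) is boosted to 4× activity: 0.13 × 4 = 0.52.
The CYP2C19 pathway (34% of clearance) falls to 0.08× activity: 0.34 × 0.08 = 0.0272.
The remaining 41% of clearance is unaffected.
Relative clearance = 0.384 + 0.52 + 0.0272 + 0.41 = 1.3412.
Dividing the baseline by the relative clearance: 23.4 / 1.3412 = 17.4 μmol/L.

17.4 μmol/L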